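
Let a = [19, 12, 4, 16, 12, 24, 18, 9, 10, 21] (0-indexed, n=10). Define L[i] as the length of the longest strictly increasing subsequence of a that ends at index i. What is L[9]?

   i    0    1    2    3    4    5    6    7    8    9
a[i]   19   12    4   16   12   24   18    9   10   21
L[i]    1    1    1    2    2    3    3    2    3    4

4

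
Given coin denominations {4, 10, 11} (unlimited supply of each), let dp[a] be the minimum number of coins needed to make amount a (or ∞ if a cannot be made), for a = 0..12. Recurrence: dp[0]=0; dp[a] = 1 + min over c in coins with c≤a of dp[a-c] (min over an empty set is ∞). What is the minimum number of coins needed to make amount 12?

 a  0  1  2  3  4  5  6  7  8  9 10 11 12
dp  0  -  -  -  1  -  -  -  2  -  1  1  3
(- denotes ∞ / unreachable)

3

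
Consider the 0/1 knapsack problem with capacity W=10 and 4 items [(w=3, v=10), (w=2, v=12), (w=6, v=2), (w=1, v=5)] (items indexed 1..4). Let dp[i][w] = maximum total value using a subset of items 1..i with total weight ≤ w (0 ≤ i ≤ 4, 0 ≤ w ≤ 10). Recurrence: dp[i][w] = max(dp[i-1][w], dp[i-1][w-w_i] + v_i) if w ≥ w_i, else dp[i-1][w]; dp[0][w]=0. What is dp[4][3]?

i\w   0   1   2   3   4   5   6   7   8   9  10
  0   0   0   0   0   0   0   0   0   0   0   0
  1   0   0   0  10  10  10  10  10  10  10  10
  2   0   0  12  12  12  22  22  22  22  22  22
  3   0   0  12  12  12  22  22  22  22  22  22
  4   0   5  12  17  17  22  27  27  27  27  27

17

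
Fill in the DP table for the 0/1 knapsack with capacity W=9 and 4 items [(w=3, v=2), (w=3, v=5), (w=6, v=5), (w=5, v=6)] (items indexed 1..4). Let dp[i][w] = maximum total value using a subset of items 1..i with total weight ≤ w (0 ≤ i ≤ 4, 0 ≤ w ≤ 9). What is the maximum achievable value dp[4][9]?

i\w   0   1   2   3   4   5   6   7   8   9
  0   0   0   0   0   0   0   0   0   0   0
  1   0   0   0   2   2   2   2   2   2   2
  2   0   0   0   5   5   5   7   7   7   7
  3   0   0   0   5   5   5   7   7   7  10
  4   0   0   0   5   5   6   7   7  11  11

11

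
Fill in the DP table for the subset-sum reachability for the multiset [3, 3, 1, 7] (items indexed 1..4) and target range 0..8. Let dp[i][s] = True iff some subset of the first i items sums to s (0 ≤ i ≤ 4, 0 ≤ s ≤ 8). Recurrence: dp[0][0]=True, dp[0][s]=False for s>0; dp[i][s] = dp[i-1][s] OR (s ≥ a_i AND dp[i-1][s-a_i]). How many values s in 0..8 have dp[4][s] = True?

7

i\s   0   1   2   3   4   5   6   7   8
  0   T   F   F   F   F   F   F   F   F
  1   T   F   F   T   F   F   F   F   F
  2   T   F   F   T   F   F   T   F   F
  3   T   T   F   T   T   F   T   T   F
  4   T   T   F   T   T   F   T   T   T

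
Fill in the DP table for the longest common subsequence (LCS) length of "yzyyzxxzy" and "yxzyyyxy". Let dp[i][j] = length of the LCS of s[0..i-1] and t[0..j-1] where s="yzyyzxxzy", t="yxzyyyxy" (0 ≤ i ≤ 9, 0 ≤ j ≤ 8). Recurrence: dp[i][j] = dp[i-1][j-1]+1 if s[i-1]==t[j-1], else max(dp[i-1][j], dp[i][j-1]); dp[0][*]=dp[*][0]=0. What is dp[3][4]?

   ''  y  x  z  y  y  y  x  y
''  0  0  0  0  0  0  0  0  0
 y  0  1  1  1  1  1  1  1  1
 z  0  1  1  2  2  2  2  2  2
 y  0  1  1  2  3  3  3  3  3
 y  0  1  1  2  3  4  4  4  4
 z  0  1  1  2  3  4  4  4  4
 x  0  1  2  2  3  4  4  5  5
 x  0  1  2  2  3  4  4  5  5
 z  0  1  2  3  3  4  4  5  5
 y  0  1  2  3  4  4  5  5  6

3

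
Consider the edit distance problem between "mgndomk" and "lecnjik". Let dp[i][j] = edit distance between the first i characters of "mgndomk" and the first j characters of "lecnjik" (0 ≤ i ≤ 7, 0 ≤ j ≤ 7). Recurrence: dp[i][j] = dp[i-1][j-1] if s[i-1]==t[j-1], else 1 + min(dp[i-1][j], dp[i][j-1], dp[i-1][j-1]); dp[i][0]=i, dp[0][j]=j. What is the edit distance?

   ''  l  e  c  n  j  i  k
''  0  1  2  3  4  5  6  7
 m  1  1  2  3  4  5  6  7
 g  2  2  2  3  4  5  6  7
 n  3  3  3  3  3  4  5  6
 d  4  4  4  4  4  4  5  6
 o  5  5  5  5  5  5  5  6
 m  6  6  6  6  6  6  6  6
 k  7  7  7  7  7  7  7  6

6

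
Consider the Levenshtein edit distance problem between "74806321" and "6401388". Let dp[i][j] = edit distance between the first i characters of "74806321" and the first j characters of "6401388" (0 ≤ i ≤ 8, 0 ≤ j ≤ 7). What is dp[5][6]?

   ''  6  4  0  1  3  8  8
''  0  1  2  3  4  5  6  7
 7  1  1  2  3  4  5  6  7
 4  2  2  1  2  3  4  5  6
 8  3  3  2  2  3  4  4  5
 0  4  4  3  2  3  4  5  5
 6  5  4  4  3  3  4  5  6
 3  6  5  5  4  4  3  4  5
 2  7  6  6  5  5  4  4  5
 1  8  7  7  6  5  5  5  5

5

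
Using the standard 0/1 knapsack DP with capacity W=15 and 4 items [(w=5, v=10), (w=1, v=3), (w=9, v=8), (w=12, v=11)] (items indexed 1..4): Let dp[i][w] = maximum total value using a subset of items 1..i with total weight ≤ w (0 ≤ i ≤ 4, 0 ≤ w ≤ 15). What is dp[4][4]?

3

i\w   0   1   2   3   4   5   6   7   8   9  10  11  12  13  14  15
  0   0   0   0   0   0   0   0   0   0   0   0   0   0   0   0   0
  1   0   0   0   0   0  10  10  10  10  10  10  10  10  10  10  10
  2   0   3   3   3   3  10  13  13  13  13  13  13  13  13  13  13
  3   0   3   3   3   3  10  13  13  13  13  13  13  13  13  18  21
  4   0   3   3   3   3  10  13  13  13  13  13  13  13  14  18  21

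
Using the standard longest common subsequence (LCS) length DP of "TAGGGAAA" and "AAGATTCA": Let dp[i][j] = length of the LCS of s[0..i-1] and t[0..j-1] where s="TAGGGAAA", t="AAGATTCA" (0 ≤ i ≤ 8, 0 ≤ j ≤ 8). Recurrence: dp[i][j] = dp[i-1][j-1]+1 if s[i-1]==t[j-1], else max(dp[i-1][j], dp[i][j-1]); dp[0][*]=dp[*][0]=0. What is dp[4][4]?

2

   ''  A  A  G  A  T  T  C  A
''  0  0  0  0  0  0  0  0  0
 T  0  0  0  0  0  1  1  1  1
 A  0  1  1  1  1  1  1  1  2
 G  0  1  1  2  2  2  2  2  2
 G  0  1  1  2  2  2  2  2  2
 G  0  1  1  2  2  2  2  2  2
 A  0  1  2  2  3  3  3  3  3
 A  0  1  2  2  3  3  3  3  4
 A  0  1  2  2  3  3  3  3  4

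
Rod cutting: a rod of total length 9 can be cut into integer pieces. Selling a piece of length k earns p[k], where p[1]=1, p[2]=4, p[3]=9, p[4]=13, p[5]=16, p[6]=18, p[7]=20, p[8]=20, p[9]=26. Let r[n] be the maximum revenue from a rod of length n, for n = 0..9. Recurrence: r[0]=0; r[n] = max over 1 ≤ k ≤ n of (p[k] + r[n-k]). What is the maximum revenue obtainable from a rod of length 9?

   n    0    1    2    3    4    5    6    7    8    9
r[n]    0    1    4    9   13   16   18   22   26   29

29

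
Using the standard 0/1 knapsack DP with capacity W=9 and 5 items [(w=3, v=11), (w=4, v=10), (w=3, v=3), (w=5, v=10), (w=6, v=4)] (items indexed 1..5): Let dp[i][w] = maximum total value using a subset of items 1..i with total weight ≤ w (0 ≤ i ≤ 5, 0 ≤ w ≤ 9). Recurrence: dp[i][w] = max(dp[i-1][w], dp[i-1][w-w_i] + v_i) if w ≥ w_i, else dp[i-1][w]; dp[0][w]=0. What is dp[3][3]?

i\w   0   1   2   3   4   5   6   7   8   9
  0   0   0   0   0   0   0   0   0   0   0
  1   0   0   0  11  11  11  11  11  11  11
  2   0   0   0  11  11  11  11  21  21  21
  3   0   0   0  11  11  11  14  21  21  21
  4   0   0   0  11  11  11  14  21  21  21
  5   0   0   0  11  11  11  14  21  21  21

11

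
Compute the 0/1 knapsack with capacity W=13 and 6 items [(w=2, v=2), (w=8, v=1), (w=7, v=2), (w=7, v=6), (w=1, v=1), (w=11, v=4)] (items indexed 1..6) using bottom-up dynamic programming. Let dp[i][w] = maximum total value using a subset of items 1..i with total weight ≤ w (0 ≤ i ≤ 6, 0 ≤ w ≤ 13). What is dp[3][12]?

i\w   0   1   2   3   4   5   6   7   8   9  10  11  12  13
  0   0   0   0   0   0   0   0   0   0   0   0   0   0   0
  1   0   0   2   2   2   2   2   2   2   2   2   2   2   2
  2   0   0   2   2   2   2   2   2   2   2   3   3   3   3
  3   0   0   2   2   2   2   2   2   2   4   4   4   4   4
  4   0   0   2   2   2   2   2   6   6   8   8   8   8   8
  5   0   1   2   3   3   3   3   6   7   8   9   9   9   9
  6   0   1   2   3   3   3   3   6   7   8   9   9   9   9

4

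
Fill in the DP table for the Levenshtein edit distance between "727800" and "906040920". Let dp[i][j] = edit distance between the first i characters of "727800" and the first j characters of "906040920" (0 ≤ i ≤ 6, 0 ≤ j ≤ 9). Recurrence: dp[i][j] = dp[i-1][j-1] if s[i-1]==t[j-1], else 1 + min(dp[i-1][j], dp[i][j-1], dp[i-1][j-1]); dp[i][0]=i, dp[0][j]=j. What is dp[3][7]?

   ''  9  0  6  0  4  0  9  2  0
''  0  1  2  3  4  5  6  7  8  9
 7  1  1  2  3  4  5  6  7  8  9
 2  2  2  2  3  4  5  6  7  7  8
 7  3  3  3  3  4  5  6  7  8  8
 8  4  4  4  4  4  5  6  7  8  9
 0  5  5  4  5  4  5  5  6  7  8
 0  6  6  5  5  5  5  5  6  7  7

7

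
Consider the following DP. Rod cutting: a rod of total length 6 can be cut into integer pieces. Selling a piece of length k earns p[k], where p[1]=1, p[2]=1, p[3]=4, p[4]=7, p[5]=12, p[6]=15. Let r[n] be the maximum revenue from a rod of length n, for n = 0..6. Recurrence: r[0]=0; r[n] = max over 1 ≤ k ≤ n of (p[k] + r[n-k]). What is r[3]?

   n    0    1    2    3    4    5    6
r[n]    0    1    2    4    7   12   15

4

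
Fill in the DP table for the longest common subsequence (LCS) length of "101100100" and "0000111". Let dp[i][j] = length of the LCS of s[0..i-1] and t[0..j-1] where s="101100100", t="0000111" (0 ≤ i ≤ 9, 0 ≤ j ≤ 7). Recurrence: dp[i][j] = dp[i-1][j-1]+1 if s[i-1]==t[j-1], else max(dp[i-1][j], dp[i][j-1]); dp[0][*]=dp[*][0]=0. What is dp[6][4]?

3

   ''  0  0  0  0  1  1  1
''  0  0  0  0  0  0  0  0
 1  0  0  0  0  0  1  1  1
 0  0  1  1  1  1  1  1  1
 1  0  1  1  1  1  2  2  2
 1  0  1  1  1  1  2  3  3
 0  0  1  2  2  2  2  3  3
 0  0  1  2  3  3  3  3  3
 1  0  1  2  3  3  4  4  4
 0  0  1  2  3  4  4  4  4
 0  0  1  2  3  4  4  4  4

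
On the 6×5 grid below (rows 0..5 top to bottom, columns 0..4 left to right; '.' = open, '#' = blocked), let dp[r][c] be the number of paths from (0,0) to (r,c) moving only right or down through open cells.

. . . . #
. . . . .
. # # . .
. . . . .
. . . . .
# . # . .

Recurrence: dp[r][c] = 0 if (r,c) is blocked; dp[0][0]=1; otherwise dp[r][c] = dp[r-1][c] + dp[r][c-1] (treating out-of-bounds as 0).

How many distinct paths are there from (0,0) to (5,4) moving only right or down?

29

r\c   0   1   2   3   4
  0   1   1   1   1   0
  1   1   2   3   4   4
  2   1   0   0   4   8
  3   1   1   1   5  13
  4   1   2   3   8  21
  5   0   2   0   8  29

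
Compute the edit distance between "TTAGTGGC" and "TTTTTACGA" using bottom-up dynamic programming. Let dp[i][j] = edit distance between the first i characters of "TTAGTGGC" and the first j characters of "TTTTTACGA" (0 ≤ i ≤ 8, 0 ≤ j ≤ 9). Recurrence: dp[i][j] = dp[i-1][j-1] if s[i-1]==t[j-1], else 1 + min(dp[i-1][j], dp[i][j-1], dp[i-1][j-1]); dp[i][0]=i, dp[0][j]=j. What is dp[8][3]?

   ''  T  T  T  T  T  A  C  G  A
''  0  1  2  3  4  5  6  7  8  9
 T  1  0  1  2  3  4  5  6  7  8
 T  2  1  0  1  2  3  4  5  6  7
 A  3  2  1  1  2  3  3  4  5  6
 G  4  3  2  2  2  3  4  4  4  5
 T  5  4  3  2  2  2  3  4  5  5
 G  6  5  4  3  3  3  3  4  4  5
 G  7  6  5  4  4  4  4  4  4  5
 C  8  7  6  5  5  5  5  4  5  5

5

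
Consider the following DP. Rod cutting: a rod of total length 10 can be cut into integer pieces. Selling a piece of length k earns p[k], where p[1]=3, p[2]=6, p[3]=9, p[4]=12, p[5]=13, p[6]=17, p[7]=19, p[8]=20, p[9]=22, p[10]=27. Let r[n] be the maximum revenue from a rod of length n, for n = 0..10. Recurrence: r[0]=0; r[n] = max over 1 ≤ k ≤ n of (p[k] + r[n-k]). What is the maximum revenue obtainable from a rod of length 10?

   n    0    1    2    3    4    5    6    7    8    9   10
r[n]    0    3    6    9   12   15   18   21   24   27   30

30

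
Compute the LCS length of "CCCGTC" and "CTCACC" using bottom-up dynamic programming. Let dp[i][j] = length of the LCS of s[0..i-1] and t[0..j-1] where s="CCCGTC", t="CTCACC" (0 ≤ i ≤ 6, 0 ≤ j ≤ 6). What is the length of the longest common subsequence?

4

   ''  C  T  C  A  C  C
''  0  0  0  0  0  0  0
 C  0  1  1  1  1  1  1
 C  0  1  1  2  2  2  2
 C  0  1  1  2  2  3  3
 G  0  1  1  2  2  3  3
 T  0  1  2  2  2  3  3
 C  0  1  2  3  3  3  4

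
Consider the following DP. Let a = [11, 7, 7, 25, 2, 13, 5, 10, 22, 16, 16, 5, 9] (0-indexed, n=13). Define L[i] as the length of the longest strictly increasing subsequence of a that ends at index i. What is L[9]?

   i    0    1    2    3    4    5    6    7    8    9   10   11   12
a[i]   11    7    7   25    2   13    5   10   22   16   16    5    9
L[i]    1    1    1    2    1    2    2    3    4    4    4    2    3

4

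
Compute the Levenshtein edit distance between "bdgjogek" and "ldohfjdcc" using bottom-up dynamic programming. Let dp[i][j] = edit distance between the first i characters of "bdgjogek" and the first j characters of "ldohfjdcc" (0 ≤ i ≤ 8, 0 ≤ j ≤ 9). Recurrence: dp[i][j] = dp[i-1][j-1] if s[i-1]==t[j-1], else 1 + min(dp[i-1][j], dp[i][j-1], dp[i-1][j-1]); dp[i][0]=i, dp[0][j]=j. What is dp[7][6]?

6

   ''  l  d  o  h  f  j  d  c  c
''  0  1  2  3  4  5  6  7  8  9
 b  1  1  2  3  4  5  6  7  8  9
 d  2  2  1  2  3  4  5  6  7  8
 g  3  3  2  2  3  4  5  6  7  8
 j  4  4  3  3  3  4  4  5  6  7
 o  5  5  4  3  4  4  5  5  6  7
 g  6  6  5  4  4  5  5  6  6  7
 e  7  7  6  5  5  5  6  6  7  7
 k  8  8  7  6  6  6  6  7  7  8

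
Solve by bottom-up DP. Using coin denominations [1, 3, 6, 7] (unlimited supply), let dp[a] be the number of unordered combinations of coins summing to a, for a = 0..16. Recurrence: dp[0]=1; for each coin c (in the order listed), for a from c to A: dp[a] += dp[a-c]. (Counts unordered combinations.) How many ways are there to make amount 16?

19

after  coin     0     1     2     3     4     5     6     7     8     9    10    11    12    13    14    15    16
          1     1     1     1     1     1     1     1     1     1     1     1     1     1     1     1     1     1
          3     1     1     1     2     2     2     3     3     3     4     4     4     5     5     5     6     6
          6     1     1     1     2     2     2     4     4     4     6     6     6     9     9     9    12    12
          7     1     1     1     2     2     2     4     5     5     7     8     8    11    13    14    17    19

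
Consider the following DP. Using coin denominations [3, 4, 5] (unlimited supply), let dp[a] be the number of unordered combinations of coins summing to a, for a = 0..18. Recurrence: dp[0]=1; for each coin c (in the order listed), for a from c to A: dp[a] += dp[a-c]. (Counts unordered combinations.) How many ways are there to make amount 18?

after  coin     0     1     2     3     4     5     6     7     8     9    10    11    12    13    14    15    16    17    18
          3     1     0     0     1     0     0     1     0     0     1     0     0     1     0     0     1     0     0     1
          4     1     0     0     1     1     0     1     1     1     1     1     1     2     1     1     2     2     1     2
          5     1     0     0     1     1     1     1     1     2     2     2     2     3     3     3     4     4     4     5

5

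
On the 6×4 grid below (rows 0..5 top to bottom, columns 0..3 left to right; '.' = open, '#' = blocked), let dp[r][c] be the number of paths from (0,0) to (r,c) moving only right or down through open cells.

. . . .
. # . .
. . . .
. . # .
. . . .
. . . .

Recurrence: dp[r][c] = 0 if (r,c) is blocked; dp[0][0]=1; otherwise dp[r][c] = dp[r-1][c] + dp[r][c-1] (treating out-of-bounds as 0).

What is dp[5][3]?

r\c   0   1   2   3
  0   1   1   1   1
  1   1   0   1   2
  2   1   1   2   4
  3   1   2   0   4
  4   1   3   3   7
  5   1   4   7  14

14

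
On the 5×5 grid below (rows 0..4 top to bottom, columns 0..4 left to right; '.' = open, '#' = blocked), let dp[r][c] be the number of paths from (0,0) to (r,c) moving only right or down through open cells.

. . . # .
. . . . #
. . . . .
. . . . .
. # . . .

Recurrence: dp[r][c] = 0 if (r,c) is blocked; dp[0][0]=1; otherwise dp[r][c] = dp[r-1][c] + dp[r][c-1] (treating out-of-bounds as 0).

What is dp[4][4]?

r\c   0   1   2   3   4
  0   1   1   1   0   0
  1   1   2   3   3   0
  2   1   3   6   9   9
  3   1   4  10  19  28
  4   1   0  10  29  57

57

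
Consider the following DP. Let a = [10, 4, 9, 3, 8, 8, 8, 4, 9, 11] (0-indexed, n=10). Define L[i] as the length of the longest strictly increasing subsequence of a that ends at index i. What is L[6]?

2

   i    0    1    2    3    4    5    6    7    8    9
a[i]   10    4    9    3    8    8    8    4    9   11
L[i]    1    1    2    1    2    2    2    2    3    4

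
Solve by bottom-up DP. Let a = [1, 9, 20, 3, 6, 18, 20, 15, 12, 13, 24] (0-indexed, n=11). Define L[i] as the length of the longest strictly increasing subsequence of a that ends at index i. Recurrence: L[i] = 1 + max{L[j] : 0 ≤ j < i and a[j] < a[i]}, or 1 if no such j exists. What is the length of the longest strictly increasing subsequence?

6

   i    0    1    2    3    4    5    6    7    8    9   10
a[i]    1    9   20    3    6   18   20   15   12   13   24
L[i]    1    2    3    2    3    4    5    4    4    5    6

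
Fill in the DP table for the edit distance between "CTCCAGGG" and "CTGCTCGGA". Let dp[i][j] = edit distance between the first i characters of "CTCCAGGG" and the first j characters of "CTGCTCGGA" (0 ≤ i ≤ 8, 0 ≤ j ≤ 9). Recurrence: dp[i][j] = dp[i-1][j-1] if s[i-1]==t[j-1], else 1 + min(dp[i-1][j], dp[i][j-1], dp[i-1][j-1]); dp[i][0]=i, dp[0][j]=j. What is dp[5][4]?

   ''  C  T  G  C  T  C  G  G  A
''  0  1  2  3  4  5  6  7  8  9
 C  1  0  1  2  3  4  5  6  7  8
 T  2  1  0  1  2  3  4  5  6  7
 C  3  2  1  1  1  2  3  4  5  6
 C  4  3  2  2  1  2  2  3  4  5
 A  5  4  3  3  2  2  3  3  4  4
 G  6  5  4  3  3  3  3  3  3  4
 G  7  6  5  4  4  4  4  3  3  4
 G  8  7  6  5  5  5  5  4  3  4

2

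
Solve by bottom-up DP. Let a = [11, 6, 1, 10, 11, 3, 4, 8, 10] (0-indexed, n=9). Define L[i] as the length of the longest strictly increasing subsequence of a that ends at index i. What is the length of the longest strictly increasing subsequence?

   i    0    1    2    3    4    5    6    7    8
a[i]   11    6    1   10   11    3    4    8   10
L[i]    1    1    1    2    3    2    3    4    5

5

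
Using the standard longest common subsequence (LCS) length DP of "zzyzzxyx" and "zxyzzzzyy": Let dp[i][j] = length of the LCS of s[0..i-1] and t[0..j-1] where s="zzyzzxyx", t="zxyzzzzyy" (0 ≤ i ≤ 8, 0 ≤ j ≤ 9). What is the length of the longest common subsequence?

5

   ''  z  x  y  z  z  z  z  y  y
''  0  0  0  0  0  0  0  0  0  0
 z  0  1  1  1  1  1  1  1  1  1
 z  0  1  1  1  2  2  2  2  2  2
 y  0  1  1  2  2  2  2  2  3  3
 z  0  1  1  2  3  3  3  3  3  3
 z  0  1  1  2  3  4  4  4  4  4
 x  0  1  2  2  3  4  4  4  4  4
 y  0  1  2  3  3  4  4  4  5  5
 x  0  1  2  3  3  4  4  4  5  5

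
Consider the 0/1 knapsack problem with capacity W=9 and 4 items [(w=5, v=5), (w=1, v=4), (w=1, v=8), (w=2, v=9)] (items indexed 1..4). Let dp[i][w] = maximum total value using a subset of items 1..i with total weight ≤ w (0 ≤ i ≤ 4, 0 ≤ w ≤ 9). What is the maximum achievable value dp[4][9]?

i\w   0   1   2   3   4   5   6   7   8   9
  0   0   0   0   0   0   0   0   0   0   0
  1   0   0   0   0   0   5   5   5   5   5
  2   0   4   4   4   4   5   9   9   9   9
  3   0   8  12  12  12  12  13  17  17  17
  4   0   8  12  17  21  21  21  21  22  26

26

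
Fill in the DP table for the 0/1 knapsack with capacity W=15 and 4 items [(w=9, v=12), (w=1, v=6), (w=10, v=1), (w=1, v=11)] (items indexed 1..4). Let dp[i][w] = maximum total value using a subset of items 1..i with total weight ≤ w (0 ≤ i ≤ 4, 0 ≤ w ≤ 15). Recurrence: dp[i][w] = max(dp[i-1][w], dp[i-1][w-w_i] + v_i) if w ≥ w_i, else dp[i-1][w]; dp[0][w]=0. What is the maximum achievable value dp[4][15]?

29

i\w   0   1   2   3   4   5   6   7   8   9  10  11  12  13  14  15
  0   0   0   0   0   0   0   0   0   0   0   0   0   0   0   0   0
  1   0   0   0   0   0   0   0   0   0  12  12  12  12  12  12  12
  2   0   6   6   6   6   6   6   6   6  12  18  18  18  18  18  18
  3   0   6   6   6   6   6   6   6   6  12  18  18  18  18  18  18
  4   0  11  17  17  17  17  17  17  17  17  23  29  29  29  29  29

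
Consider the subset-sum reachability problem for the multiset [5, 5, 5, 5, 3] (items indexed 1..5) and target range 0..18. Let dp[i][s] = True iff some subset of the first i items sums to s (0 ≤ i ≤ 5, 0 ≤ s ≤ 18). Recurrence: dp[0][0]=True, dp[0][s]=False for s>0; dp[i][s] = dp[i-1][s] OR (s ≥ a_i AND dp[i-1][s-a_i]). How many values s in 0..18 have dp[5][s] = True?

8

i\s   0   1   2   3   4   5   6   7   8   9  10  11  12  13  14  15  16  17  18
  0   T   F   F   F   F   F   F   F   F   F   F   F   F   F   F   F   F   F   F
  1   T   F   F   F   F   T   F   F   F   F   F   F   F   F   F   F   F   F   F
  2   T   F   F   F   F   T   F   F   F   F   T   F   F   F   F   F   F   F   F
  3   T   F   F   F   F   T   F   F   F   F   T   F   F   F   F   T   F   F   F
  4   T   F   F   F   F   T   F   F   F   F   T   F   F   F   F   T   F   F   F
  5   T   F   F   T   F   T   F   F   T   F   T   F   F   T   F   T   F   F   T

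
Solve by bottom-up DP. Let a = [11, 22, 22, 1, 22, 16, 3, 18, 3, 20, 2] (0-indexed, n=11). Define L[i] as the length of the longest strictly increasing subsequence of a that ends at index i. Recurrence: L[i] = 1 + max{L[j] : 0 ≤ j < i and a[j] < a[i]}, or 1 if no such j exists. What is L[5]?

2

   i    0    1    2    3    4    5    6    7    8    9   10
a[i]   11   22   22    1   22   16    3   18    3   20    2
L[i]    1    2    2    1    2    2    2    3    2    4    2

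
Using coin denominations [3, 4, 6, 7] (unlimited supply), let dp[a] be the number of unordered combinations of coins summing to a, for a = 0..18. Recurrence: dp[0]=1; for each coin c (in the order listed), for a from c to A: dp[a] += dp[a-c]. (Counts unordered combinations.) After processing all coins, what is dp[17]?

after  coin     0     1     2     3     4     5     6     7     8     9    10    11    12    13    14    15    16    17    18
          3     1     0     0     1     0     0     1     0     0     1     0     0     1     0     0     1     0     0     1
          4     1     0     0     1     1     0     1     1     1     1     1     1     2     1     1     2     2     1     2
          6     1     0     0     1     1     0     2     1     1     2     2     1     4     2     2     4     4     2     6
          7     1     0     0     1     1     0     2     2     1     2     3     2     4     4     4     5     6     5     8

5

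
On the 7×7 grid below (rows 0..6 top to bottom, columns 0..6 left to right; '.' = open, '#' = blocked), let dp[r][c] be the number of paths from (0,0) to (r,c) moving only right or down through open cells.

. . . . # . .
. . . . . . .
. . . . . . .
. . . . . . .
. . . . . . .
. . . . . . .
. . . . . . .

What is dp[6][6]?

896

r\c   0   1   2   3   4   5   6
  0   1   1   1   1   0   0   0
  1   1   2   3   4   4   4   4
  2   1   3   6  10  14  18  22
  3   1   4  10  20  34  52  74
  4   1   5  15  35  69 121 195
  5   1   6  21  56 125 246 441
  6   1   7  28  84 209 455 896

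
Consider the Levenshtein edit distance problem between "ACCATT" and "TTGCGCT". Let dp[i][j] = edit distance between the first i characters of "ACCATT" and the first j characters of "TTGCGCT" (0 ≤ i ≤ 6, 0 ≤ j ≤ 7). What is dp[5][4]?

5

   ''  T  T  G  C  G  C  T
''  0  1  2  3  4  5  6  7
 A  1  1  2  3  4  5  6  7
 C  2  2  2  3  3  4  5  6
 C  3  3  3  3  3  4  4  5
 A  4  4  4  4  4  4  5  5
 T  5  4  4  5  5  5  5  5
 T  6  5  4  5  6  6  6  5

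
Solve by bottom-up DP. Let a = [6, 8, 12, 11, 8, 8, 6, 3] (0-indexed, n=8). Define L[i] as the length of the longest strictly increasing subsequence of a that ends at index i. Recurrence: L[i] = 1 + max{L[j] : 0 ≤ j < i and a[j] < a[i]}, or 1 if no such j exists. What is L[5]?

2

   i    0    1    2    3    4    5    6    7
a[i]    6    8   12   11    8    8    6    3
L[i]    1    2    3    3    2    2    1    1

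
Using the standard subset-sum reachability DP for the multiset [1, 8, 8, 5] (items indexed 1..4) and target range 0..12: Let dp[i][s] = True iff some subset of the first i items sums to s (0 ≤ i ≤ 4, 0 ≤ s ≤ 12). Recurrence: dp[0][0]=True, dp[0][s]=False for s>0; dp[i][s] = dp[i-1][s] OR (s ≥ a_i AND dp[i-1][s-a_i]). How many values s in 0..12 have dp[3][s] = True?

4

i\s   0   1   2   3   4   5   6   7   8   9  10  11  12
  0   T   F   F   F   F   F   F   F   F   F   F   F   F
  1   T   T   F   F   F   F   F   F   F   F   F   F   F
  2   T   T   F   F   F   F   F   F   T   T   F   F   F
  3   T   T   F   F   F   F   F   F   T   T   F   F   F
  4   T   T   F   F   F   T   T   F   T   T   F   F   F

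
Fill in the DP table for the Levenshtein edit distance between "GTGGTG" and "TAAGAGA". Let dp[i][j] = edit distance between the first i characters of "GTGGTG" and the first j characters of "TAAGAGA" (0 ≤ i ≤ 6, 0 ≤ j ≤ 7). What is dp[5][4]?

4

   ''  T  A  A  G  A  G  A
''  0  1  2  3  4  5  6  7
 G  1  1  2  3  3  4  5  6
 T  2  1  2  3  4  4  5  6
 G  3  2  2  3  3  4  4  5
 G  4  3  3  3  3  4  4  5
 T  5  4  4  4  4  4  5  5
 G  6  5  5  5  4  5  4  5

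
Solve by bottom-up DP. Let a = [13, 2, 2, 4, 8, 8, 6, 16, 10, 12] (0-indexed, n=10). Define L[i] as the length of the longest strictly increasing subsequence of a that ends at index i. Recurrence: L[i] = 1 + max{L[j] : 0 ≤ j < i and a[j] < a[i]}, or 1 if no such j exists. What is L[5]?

   i    0    1    2    3    4    5    6    7    8    9
a[i]   13    2    2    4    8    8    6   16   10   12
L[i]    1    1    1    2    3    3    3    4    4    5

3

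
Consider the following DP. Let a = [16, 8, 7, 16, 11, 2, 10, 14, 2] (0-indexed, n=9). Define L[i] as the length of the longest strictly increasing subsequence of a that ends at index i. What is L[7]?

   i    0    1    2    3    4    5    6    7    8
a[i]   16    8    7   16   11    2   10   14    2
L[i]    1    1    1    2    2    1    2    3    1

3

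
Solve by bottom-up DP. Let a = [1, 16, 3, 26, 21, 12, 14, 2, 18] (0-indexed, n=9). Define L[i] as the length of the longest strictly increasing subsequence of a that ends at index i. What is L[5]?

   i    0    1    2    3    4    5    6    7    8
a[i]    1   16    3   26   21   12   14    2   18
L[i]    1    2    2    3    3    3    4    2    5

3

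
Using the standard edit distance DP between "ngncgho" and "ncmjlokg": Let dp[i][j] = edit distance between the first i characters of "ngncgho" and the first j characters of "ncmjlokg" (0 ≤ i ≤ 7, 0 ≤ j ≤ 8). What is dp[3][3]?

2

   ''  n  c  m  j  l  o  k  g
''  0  1  2  3  4  5  6  7  8
 n  1  0  1  2  3  4  5  6  7
 g  2  1  1  2  3  4  5  6  6
 n  3  2  2  2  3  4  5  6  7
 c  4  3  2  3  3  4  5  6  7
 g  5  4  3  3  4  4  5  6  6
 h  6  5  4  4  4  5  5  6  7
 o  7  6  5  5  5  5  5  6  7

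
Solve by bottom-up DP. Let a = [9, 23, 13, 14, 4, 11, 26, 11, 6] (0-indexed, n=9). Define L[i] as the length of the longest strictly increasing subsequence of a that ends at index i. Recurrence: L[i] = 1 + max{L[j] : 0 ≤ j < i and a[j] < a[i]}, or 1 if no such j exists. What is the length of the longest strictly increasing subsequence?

4

   i    0    1    2    3    4    5    6    7    8
a[i]    9   23   13   14    4   11   26   11    6
L[i]    1    2    2    3    1    2    4    2    2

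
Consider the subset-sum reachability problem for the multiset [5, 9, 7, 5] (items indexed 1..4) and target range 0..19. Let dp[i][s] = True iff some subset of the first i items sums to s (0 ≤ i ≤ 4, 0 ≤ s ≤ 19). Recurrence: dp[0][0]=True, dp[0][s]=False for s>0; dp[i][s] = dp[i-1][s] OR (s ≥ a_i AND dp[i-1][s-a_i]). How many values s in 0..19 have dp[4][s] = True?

10

i\s   0   1   2   3   4   5   6   7   8   9  10  11  12  13  14  15  16  17  18  19
  0   T   F   F   F   F   F   F   F   F   F   F   F   F   F   F   F   F   F   F   F
  1   T   F   F   F   F   T   F   F   F   F   F   F   F   F   F   F   F   F   F   F
  2   T   F   F   F   F   T   F   F   F   T   F   F   F   F   T   F   F   F   F   F
  3   T   F   F   F   F   T   F   T   F   T   F   F   T   F   T   F   T   F   F   F
  4   T   F   F   F   F   T   F   T   F   T   T   F   T   F   T   F   T   T   F   T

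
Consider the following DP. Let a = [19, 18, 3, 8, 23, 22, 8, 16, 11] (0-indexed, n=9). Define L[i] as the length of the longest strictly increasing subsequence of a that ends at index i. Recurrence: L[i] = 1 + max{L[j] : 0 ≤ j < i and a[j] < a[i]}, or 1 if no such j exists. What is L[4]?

   i    0    1    2    3    4    5    6    7    8
a[i]   19   18    3    8   23   22    8   16   11
L[i]    1    1    1    2    3    3    2    3    3

3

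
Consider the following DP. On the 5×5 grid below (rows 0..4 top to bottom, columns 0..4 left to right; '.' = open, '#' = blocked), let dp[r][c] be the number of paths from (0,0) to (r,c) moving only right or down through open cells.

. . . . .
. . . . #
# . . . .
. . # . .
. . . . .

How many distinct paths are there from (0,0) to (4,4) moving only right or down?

29

r\c   0   1   2   3   4
  0   1   1   1   1   1
  1   1   2   3   4   0
  2   0   2   5   9   9
  3   0   2   0   9  18
  4   0   2   2  11  29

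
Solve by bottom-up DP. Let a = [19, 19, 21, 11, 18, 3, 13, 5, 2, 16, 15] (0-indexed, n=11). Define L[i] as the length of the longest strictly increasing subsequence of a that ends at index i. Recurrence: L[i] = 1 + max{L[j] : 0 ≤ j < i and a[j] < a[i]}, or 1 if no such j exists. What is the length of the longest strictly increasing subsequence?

   i    0    1    2    3    4    5    6    7    8    9   10
a[i]   19   19   21   11   18    3   13    5    2   16   15
L[i]    1    1    2    1    2    1    2    2    1    3    3

3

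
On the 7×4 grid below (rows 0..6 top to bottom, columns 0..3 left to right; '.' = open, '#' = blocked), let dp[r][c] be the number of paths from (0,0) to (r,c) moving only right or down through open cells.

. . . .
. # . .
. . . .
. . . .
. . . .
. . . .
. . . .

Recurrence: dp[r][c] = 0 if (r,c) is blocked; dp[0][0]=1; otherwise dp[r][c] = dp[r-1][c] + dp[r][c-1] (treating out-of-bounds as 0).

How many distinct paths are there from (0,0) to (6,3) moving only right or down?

r\c   0   1   2   3
  0   1   1   1   1
  1   1   0   1   2
  2   1   1   2   4
  3   1   2   4   8
  4   1   3   7  15
  5   1   4  11  26
  6   1   5  16  42

42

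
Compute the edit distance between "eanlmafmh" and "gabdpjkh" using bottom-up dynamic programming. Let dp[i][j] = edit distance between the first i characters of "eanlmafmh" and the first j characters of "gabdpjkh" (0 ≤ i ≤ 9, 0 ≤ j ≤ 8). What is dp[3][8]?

   ''  g  a  b  d  p  j  k  h
''  0  1  2  3  4  5  6  7  8
 e  1  1  2  3  4  5  6  7  8
 a  2  2  1  2  3  4  5  6  7
 n  3  3  2  2  3  4  5  6  7
 l  4  4  3  3  3  4  5  6  7
 m  5  5  4  4  4  4  5  6  7
 a  6  6  5  5  5  5  5  6  7
 f  7  7  6  6  6  6  6  6  7
 m  8  8  7  7  7  7  7  7  7
 h  9  9  8  8  8  8  8  8  7

7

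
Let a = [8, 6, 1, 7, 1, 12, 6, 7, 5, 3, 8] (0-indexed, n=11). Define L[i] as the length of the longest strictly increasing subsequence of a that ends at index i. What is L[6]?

2

   i    0    1    2    3    4    5    6    7    8    9   10
a[i]    8    6    1    7    1   12    6    7    5    3    8
L[i]    1    1    1    2    1    3    2    3    2    2    4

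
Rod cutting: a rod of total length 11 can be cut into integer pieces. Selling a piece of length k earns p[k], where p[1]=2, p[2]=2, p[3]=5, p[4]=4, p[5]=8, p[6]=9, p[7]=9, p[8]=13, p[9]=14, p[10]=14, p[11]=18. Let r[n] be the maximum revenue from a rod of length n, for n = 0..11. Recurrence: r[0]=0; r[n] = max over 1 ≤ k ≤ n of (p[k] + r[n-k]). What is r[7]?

   n    0    1    2    3    4    5    6    7    8    9   10   11
r[n]    0    2    4    6    8   10   12   14   16   18   20   22

14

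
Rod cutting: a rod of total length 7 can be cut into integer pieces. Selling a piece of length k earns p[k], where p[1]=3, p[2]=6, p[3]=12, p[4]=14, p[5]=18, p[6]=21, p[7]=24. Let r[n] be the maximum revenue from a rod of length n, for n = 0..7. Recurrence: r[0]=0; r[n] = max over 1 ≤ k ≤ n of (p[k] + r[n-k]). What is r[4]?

15

   n    0    1    2    3    4    5    6    7
r[n]    0    3    6   12   15   18   24   27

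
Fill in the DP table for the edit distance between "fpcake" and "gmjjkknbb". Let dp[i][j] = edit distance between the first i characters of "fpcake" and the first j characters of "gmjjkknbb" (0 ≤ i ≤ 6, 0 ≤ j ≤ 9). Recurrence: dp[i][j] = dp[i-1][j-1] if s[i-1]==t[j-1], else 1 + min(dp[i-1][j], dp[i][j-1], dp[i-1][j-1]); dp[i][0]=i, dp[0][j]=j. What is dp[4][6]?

6

   ''  g  m  j  j  k  k  n  b  b
''  0  1  2  3  4  5  6  7  8  9
 f  1  1  2  3  4  5  6  7  8  9
 p  2  2  2  3  4  5  6  7  8  9
 c  3  3  3  3  4  5  6  7  8  9
 a  4  4  4  4  4  5  6  7  8  9
 k  5  5  5  5  5  4  5  6  7  8
 e  6  6  6  6  6  5  5  6  7  8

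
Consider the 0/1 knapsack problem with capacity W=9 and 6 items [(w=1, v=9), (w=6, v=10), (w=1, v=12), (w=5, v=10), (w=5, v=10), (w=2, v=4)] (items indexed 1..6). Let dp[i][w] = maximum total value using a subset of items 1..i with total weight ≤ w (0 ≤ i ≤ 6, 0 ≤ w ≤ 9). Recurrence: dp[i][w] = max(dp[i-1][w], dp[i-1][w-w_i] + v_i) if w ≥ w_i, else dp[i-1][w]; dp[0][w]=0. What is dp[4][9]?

31

i\w   0   1   2   3   4   5   6   7   8   9
  0   0   0   0   0   0   0   0   0   0   0
  1   0   9   9   9   9   9   9   9   9   9
  2   0   9   9   9   9   9  10  19  19  19
  3   0  12  21  21  21  21  21  22  31  31
  4   0  12  21  21  21  21  22  31  31  31
  5   0  12  21  21  21  21  22  31  31  31
  6   0  12  21  21  25  25  25  31  31  35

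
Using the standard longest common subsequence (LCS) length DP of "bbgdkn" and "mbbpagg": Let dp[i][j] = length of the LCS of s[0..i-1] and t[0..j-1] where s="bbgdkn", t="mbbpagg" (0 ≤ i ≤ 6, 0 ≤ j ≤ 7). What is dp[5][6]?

   ''  m  b  b  p  a  g  g
''  0  0  0  0  0  0  0  0
 b  0  0  1  1  1  1  1  1
 b  0  0  1  2  2  2  2  2
 g  0  0  1  2  2  2  3  3
 d  0  0  1  2  2  2  3  3
 k  0  0  1  2  2  2  3  3
 n  0  0  1  2  2  2  3  3

3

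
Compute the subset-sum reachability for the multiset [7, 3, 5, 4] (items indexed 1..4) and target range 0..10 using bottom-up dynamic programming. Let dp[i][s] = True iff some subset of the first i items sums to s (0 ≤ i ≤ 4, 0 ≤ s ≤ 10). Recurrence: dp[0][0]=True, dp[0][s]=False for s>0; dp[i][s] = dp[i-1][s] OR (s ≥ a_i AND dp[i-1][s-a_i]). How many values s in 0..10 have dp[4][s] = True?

i\s   0   1   2   3   4   5   6   7   8   9  10
  0   T   F   F   F   F   F   F   F   F   F   F
  1   T   F   F   F   F   F   F   T   F   F   F
  2   T   F   F   T   F   F   F   T   F   F   T
  3   T   F   F   T   F   T   F   T   T   F   T
  4   T   F   F   T   T   T   F   T   T   T   T

8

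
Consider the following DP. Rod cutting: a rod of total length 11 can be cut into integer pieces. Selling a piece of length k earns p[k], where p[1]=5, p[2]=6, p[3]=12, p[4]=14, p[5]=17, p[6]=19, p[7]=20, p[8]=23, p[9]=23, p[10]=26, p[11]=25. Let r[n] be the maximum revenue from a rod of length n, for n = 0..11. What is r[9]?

   n    0    1    2    3    4    5    6    7    8    9   10   11
r[n]    0    5   10   15   20   25   30   35   40   45   50   55

45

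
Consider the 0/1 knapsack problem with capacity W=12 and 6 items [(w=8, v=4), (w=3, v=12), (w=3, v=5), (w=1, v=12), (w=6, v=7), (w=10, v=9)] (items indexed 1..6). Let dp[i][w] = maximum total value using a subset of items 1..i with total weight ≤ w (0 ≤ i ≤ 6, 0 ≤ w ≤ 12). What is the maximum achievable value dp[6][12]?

i\w   0   1   2   3   4   5   6   7   8   9  10  11  12
  0   0   0   0   0   0   0   0   0   0   0   0   0   0
  1   0   0   0   0   0   0   0   0   4   4   4   4   4
  2   0   0   0  12  12  12  12  12  12  12  12  16  16
  3   0   0   0  12  12  12  17  17  17  17  17  17  17
  4   0  12  12  12  24  24  24  29  29  29  29  29  29
  5   0  12  12  12  24  24  24  29  29  29  31  31  31
  6   0  12  12  12  24  24  24  29  29  29  31  31  31

31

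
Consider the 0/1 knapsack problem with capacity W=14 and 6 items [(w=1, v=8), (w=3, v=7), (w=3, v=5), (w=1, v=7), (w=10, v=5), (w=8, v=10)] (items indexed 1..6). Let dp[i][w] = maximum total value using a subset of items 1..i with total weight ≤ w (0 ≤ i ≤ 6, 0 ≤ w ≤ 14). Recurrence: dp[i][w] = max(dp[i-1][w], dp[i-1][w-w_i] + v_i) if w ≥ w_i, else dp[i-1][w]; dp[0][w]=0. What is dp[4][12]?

i\w   0   1   2   3   4   5   6   7   8   9  10  11  12  13  14
  0   0   0   0   0   0   0   0   0   0   0   0   0   0   0   0
  1   0   8   8   8   8   8   8   8   8   8   8   8   8   8   8
  2   0   8   8   8  15  15  15  15  15  15  15  15  15  15  15
  3   0   8   8   8  15  15  15  20  20  20  20  20  20  20  20
  4   0   8  15  15  15  22  22  22  27  27  27  27  27  27  27
  5   0   8  15  15  15  22  22  22  27  27  27  27  27  27  27
  6   0   8  15  15  15  22  22  22  27  27  27  27  27  32  32

27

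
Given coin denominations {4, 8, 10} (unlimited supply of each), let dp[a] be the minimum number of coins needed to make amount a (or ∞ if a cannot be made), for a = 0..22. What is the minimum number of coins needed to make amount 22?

 a  0  1  2  3  4  5  6  7  8  9 10 11 12 13 14 15 16 17 18 19 20 21 22
dp  0  -  -  -  1  -  -  -  1  -  1  -  2  -  2  -  2  -  2  -  2  -  3
(- denotes ∞ / unreachable)

3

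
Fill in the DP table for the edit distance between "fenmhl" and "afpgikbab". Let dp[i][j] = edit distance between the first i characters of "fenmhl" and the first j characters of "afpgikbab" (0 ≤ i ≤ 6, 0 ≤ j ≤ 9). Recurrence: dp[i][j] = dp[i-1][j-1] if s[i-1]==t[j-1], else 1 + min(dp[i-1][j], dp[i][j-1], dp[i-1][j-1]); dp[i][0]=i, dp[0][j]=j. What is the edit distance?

   ''  a  f  p  g  i  k  b  a  b
''  0  1  2  3  4  5  6  7  8  9
 f  1  1  1  2  3  4  5  6  7  8
 e  2  2  2  2  3  4  5  6  7  8
 n  3  3  3  3  3  4  5  6  7  8
 m  4  4  4  4  4  4  5  6  7  8
 h  5  5  5  5  5  5  5  6  7  8
 l  6  6  6  6  6  6  6  6  7  8

8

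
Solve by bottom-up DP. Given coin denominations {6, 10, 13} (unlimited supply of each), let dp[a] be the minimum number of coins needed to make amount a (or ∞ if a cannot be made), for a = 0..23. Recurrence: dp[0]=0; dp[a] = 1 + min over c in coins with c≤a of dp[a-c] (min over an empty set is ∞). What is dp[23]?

2

 a  0  1  2  3  4  5  6  7  8  9 10 11 12 13 14 15 16 17 18 19 20 21 22 23
dp  0  -  -  -  -  -  1  -  -  -  1  -  2  1  -  -  2  -  3  2  2  -  3  2
(- denotes ∞ / unreachable)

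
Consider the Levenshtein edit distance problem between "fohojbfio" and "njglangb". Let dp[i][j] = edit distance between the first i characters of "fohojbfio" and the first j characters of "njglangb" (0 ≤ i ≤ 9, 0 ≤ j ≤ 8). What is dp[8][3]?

   ''  n  j  g  l  a  n  g  b
''  0  1  2  3  4  5  6  7  8
 f  1  1  2  3  4  5  6  7  8
 o  2  2  2  3  4  5  6  7  8
 h  3  3  3  3  4  5  6  7  8
 o  4  4  4  4  4  5  6  7  8
 j  5  5  4  5  5  5  6  7  8
 b  6  6  5  5  6  6  6  7  7
 f  7  7  6  6  6  7  7  7  8
 i  8  8  7  7  7  7  8  8  8
 o  9  9  8  8  8  8  8  9  9

7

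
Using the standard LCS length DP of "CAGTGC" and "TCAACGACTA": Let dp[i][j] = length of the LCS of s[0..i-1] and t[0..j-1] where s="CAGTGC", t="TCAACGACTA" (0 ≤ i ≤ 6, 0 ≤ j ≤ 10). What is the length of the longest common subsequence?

4

   ''  T  C  A  A  C  G  A  C  T  A
''  0  0  0  0  0  0  0  0  0  0  0
 C  0  0  1  1  1  1  1  1  1  1  1
 A  0  0  1  2  2  2  2  2  2  2  2
 G  0  0  1  2  2  2  3  3  3  3  3
 T  0  1  1  2  2  2  3  3  3  4  4
 G  0  1  1  2  2  2  3  3  3  4  4
 C  0  1  2  2  2  3  3  3  4  4  4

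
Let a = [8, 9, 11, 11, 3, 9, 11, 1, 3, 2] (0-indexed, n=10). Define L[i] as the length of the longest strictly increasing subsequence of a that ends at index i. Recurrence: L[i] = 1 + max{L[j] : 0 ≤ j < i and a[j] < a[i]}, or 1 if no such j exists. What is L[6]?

   i    0    1    2    3    4    5    6    7    8    9
a[i]    8    9   11   11    3    9   11    1    3    2
L[i]    1    2    3    3    1    2    3    1    2    2

3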